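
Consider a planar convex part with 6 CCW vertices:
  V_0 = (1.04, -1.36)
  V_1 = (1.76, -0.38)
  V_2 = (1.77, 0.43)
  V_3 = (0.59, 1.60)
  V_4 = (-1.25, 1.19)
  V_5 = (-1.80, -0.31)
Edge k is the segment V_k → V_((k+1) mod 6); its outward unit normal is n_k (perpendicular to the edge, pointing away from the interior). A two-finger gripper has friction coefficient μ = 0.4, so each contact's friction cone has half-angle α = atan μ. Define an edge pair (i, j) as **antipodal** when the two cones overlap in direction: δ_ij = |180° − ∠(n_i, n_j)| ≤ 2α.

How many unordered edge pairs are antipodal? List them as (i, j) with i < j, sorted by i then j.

count = 5; pairs: (0,3), (0,4), (1,4), (2,5), (3,5)

α = atan 0.4 = 21.80°;  2α = 43.60°
n_0 = (+0.8059, -0.5921)
n_1 = (+0.9999, -0.0123)
n_2 = (+0.7041, +0.7101)
n_3 = (-0.2175, +0.9761)
n_4 = (-0.9389, +0.3443)
n_5 = (-0.3468, -0.9379)
  (0,1): δ = 144.40°  ·
  (0,2): δ = 98.45°  ·
  (0,3): δ = 41.13°  ✓
  (0,4): δ = 16.17°  ✓
  (0,5): δ = 106.01°  ·
  (1,2): δ = 134.05°  ·
  (1,3): δ = 76.73°  ·
  (1,4): δ = 19.43°  ✓
  (1,5): δ = 70.42°  ·
  (2,3): δ = 122.68°  ·
  (2,4): δ = 65.38°  ·
  (2,5): δ = 24.47°  ✓
  (3,4): δ = 122.70°  ·
  (3,5): δ = 32.85°  ✓
  (4,5): δ = 90.15°  ·
antipodal pairs: 5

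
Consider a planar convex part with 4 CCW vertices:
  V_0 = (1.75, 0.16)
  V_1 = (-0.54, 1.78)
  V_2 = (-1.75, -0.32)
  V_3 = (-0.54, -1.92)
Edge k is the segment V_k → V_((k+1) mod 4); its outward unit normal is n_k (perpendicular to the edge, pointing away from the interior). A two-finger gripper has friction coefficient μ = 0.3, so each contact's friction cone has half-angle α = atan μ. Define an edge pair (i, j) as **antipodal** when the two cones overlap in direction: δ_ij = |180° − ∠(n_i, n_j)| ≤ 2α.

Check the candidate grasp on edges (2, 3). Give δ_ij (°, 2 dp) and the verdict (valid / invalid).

δ = 84.85°, invalid

α = atan 0.3 = 16.70°;  2α = 33.40°
edge 2: e_2 = (+1.21, -1.60);  n_2 = (-0.7976, -0.6032)
edge 3: e_3 = (+2.29, +2.08);  n_3 = (+0.6724, -0.7402)
∠(n_2, n_3) = 95.15°
δ = |180° − 95.15°| = 84.85°
84.85° > 2α = 33.40°  →  invalid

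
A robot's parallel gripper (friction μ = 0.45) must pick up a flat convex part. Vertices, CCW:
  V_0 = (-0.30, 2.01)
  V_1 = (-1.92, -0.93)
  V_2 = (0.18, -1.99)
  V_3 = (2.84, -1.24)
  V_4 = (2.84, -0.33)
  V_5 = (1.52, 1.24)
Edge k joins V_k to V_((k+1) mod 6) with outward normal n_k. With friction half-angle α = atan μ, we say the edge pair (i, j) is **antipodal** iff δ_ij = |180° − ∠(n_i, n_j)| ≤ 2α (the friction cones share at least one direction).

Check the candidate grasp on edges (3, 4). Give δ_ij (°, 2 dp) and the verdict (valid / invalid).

δ = 139.94°, invalid

α = atan 0.45 = 24.23°;  2α = 48.46°
edge 3: e_3 = (+0.00, +0.91);  n_3 = (+1.0000, -0.0000)
edge 4: e_4 = (-1.32, +1.57);  n_4 = (+0.7654, +0.6435)
∠(n_3, n_4) = 40.06°
δ = |180° − 40.06°| = 139.94°
139.94° > 2α = 48.46°  →  invalid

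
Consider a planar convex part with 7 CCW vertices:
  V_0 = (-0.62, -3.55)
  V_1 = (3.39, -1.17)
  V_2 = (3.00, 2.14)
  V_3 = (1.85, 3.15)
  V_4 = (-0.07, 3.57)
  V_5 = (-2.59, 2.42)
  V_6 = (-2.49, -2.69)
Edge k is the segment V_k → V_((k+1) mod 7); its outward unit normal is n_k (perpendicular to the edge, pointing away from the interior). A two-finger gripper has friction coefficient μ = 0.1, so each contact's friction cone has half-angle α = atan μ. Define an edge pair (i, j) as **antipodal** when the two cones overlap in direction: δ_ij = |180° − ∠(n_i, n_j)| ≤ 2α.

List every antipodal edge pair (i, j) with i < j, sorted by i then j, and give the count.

α = atan 0.1 = 5.71°;  2α = 11.42°
n_0 = (+0.5104, -0.8599)
n_1 = (+0.9931, +0.1170)
n_2 = (+0.6599, +0.7514)
n_3 = (+0.2137, +0.9769)
n_4 = (-0.4152, +0.9097)
n_5 = (-0.9998, -0.0196)
n_6 = (-0.4178, -0.9085)
  (0,1): δ = 113.97°  ·
  (0,2): δ = 71.98°  ·
  (0,3): δ = 43.03°  ·
  (0,4): δ = 6.16°  ✓
  (0,5): δ = 60.43°  ·
  (0,6): δ = 124.61°  ·
  (1,2): δ = 138.01°  ·
  (1,3): δ = 109.06°  ·
  (1,4): δ = 72.19°  ·
  (1,5): δ = 5.60°  ✓
  (1,6): δ = 58.58°  ·
  (2,3): δ = 151.05°  ·
  (2,4): δ = 114.18°  ·
  (2,5): δ = 47.59°  ·
  (2,6): δ = 16.59°  ·
  (3,4): δ = 143.13°  ·
  (3,5): δ = 76.54°  ·
  (3,6): δ = 12.36°  ·
  (4,5): δ = 113.41°  ·
  (4,6): δ = 49.23°  ·
  (5,6): δ = 115.82°  ·
antipodal pairs: 2

count = 2; pairs: (0,4), (1,5)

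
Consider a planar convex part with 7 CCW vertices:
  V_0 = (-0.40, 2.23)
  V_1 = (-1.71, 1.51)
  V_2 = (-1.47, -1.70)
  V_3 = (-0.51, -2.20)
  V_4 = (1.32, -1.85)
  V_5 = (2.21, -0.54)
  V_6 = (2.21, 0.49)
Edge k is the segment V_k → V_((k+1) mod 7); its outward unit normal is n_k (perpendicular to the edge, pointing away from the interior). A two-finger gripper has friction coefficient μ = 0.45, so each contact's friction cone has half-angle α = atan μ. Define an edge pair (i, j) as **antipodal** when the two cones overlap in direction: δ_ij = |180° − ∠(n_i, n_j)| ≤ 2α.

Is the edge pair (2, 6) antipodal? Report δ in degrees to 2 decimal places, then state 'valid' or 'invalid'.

δ = 6.18°, valid

α = atan 0.45 = 24.23°;  2α = 48.46°
edge 2: e_2 = (+0.96, -0.50);  n_2 = (-0.4619, -0.8869)
edge 6: e_6 = (-2.61, +1.74);  n_6 = (+0.5547, +0.8321)
∠(n_2, n_6) = 173.82°
δ = |180° − 173.82°| = 6.18°
6.18° ≤ 2α = 48.46°  →  valid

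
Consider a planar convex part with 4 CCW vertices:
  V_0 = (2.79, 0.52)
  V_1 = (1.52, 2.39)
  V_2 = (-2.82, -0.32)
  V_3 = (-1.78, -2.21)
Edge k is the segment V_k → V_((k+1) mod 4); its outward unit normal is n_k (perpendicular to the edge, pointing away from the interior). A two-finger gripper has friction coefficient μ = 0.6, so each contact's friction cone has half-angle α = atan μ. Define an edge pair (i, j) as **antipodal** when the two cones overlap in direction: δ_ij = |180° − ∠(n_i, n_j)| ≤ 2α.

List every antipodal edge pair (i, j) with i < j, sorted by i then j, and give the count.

α = atan 0.6 = 30.96°;  2α = 61.93°
n_0 = (+0.8273, +0.5618)
n_1 = (-0.5296, +0.8482)
n_2 = (-0.8761, -0.4821)
n_3 = (+0.5128, -0.8585)
  (0,1): δ = 92.20°  ·
  (0,2): δ = 5.36°  ✓
  (0,3): δ = 86.67°  ·
  (1,2): δ = 93.16°  ·
  (1,3): δ = 1.13°  ✓
  (2,3): δ = 87.97°  ·
antipodal pairs: 2

count = 2; pairs: (0,2), (1,3)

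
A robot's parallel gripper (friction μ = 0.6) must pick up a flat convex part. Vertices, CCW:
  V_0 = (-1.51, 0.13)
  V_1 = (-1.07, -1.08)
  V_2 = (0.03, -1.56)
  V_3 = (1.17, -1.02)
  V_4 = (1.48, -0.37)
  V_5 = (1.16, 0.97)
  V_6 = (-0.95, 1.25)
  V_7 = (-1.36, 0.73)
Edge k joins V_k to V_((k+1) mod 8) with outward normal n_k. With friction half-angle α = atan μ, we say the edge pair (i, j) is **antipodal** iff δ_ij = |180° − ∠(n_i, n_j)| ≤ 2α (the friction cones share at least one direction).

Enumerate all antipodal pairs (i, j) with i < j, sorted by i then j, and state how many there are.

count = 11; pairs: (0,3), (0,4), (1,4), (1,5), (2,5), (2,6), (2,7), (3,6), (3,7), (4,6), (4,7)

α = atan 0.6 = 30.96°;  2α = 61.93°
n_0 = (-0.9398, -0.3417)
n_1 = (-0.3999, -0.9165)
n_2 = (+0.4281, -0.9037)
n_3 = (+0.9026, -0.4305)
n_4 = (+0.9727, +0.2323)
n_5 = (+0.1315, +0.9913)
n_6 = (-0.7853, +0.6192)
n_7 = (-0.9701, +0.2425)
  (0,1): δ = 133.56°  ·
  (0,2): δ = 84.64°  ·
  (0,3): δ = 45.48°  ✓
  (0,4): δ = 6.55°  ✓
  (0,5): δ = 62.46°  ·
  (0,6): δ = 121.76°  ·
  (0,7): δ = 145.98°  ·
  (1,2): δ = 131.08°  ·
  (1,3): δ = 91.92°  ·
  (1,4): δ = 52.99°  ✓
  (1,5): δ = 16.02°  ✓
  (1,6): δ = 75.32°  ·
  (1,7): δ = 99.54°  ·
  (2,3): δ = 140.84°  ·
  (2,4): δ = 101.92°  ·
  (2,5): δ = 32.91°  ✓
  (2,6): δ = 26.40°  ✓
  (2,7): δ = 50.62°  ✓
  (3,4): δ = 141.07°  ·
  (3,5): δ = 72.06°  ·
  (3,6): δ = 12.76°  ✓
  (3,7): δ = 11.46°  ✓
  (4,5): δ = 110.99°  ·
  (4,6): δ = 51.69°  ✓
  (4,7): δ = 27.47°  ✓
  (5,6): δ = 120.70°  ·
  (5,7): δ = 96.48°  ·
  (6,7): δ = 155.78°  ·
antipodal pairs: 11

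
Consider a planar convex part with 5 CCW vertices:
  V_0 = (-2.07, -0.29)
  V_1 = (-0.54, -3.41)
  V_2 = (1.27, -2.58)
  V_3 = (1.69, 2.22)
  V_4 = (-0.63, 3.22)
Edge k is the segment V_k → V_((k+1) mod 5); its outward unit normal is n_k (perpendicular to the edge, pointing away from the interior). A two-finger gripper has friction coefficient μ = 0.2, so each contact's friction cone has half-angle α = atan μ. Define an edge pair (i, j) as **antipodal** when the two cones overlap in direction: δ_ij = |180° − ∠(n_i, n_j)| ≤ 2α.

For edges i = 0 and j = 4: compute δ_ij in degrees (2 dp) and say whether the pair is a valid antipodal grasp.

δ = 131.57°, invalid

α = atan 0.2 = 11.31°;  2α = 22.62°
edge 0: e_0 = (+1.53, -3.12);  n_0 = (-0.8979, -0.4403)
edge 4: e_4 = (-1.44, -3.51);  n_4 = (-0.9252, +0.3796)
∠(n_0, n_4) = 48.43°
δ = |180° − 48.43°| = 131.57°
131.57° > 2α = 22.62°  →  invalid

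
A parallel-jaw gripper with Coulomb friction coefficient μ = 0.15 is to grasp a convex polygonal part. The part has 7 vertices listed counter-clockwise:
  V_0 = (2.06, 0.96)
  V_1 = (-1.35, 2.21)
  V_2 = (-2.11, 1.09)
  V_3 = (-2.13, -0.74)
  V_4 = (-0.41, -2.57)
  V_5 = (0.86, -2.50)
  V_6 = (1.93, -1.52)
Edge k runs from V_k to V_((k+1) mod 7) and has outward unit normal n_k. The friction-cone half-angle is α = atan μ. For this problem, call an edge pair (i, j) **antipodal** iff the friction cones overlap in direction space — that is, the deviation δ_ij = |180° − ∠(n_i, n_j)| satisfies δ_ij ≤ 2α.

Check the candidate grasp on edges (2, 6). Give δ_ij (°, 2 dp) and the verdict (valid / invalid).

δ = 2.37°, valid

α = atan 0.15 = 8.53°;  2α = 17.06°
edge 2: e_2 = (-0.02, -1.83);  n_2 = (-0.9999, +0.0109)
edge 6: e_6 = (+0.13, +2.48);  n_6 = (+0.9986, -0.0523)
∠(n_2, n_6) = 177.63°
δ = |180° − 177.63°| = 2.37°
2.37° ≤ 2α = 17.06°  →  valid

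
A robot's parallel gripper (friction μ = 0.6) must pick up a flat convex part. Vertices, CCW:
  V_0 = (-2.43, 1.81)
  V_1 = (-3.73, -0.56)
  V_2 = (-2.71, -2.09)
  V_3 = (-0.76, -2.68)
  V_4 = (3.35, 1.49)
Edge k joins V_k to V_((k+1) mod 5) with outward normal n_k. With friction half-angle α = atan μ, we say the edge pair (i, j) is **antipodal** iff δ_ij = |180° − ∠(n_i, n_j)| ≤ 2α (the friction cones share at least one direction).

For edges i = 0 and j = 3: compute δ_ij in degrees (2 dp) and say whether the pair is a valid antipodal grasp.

δ = 15.84°, valid

α = atan 0.6 = 30.96°;  2α = 61.93°
edge 0: e_0 = (-1.30, -2.37);  n_0 = (-0.8768, +0.4809)
edge 3: e_3 = (+4.11, +4.17);  n_3 = (+0.7122, -0.7020)
∠(n_0, n_3) = 164.16°
δ = |180° − 164.16°| = 15.84°
15.84° ≤ 2α = 61.93°  →  valid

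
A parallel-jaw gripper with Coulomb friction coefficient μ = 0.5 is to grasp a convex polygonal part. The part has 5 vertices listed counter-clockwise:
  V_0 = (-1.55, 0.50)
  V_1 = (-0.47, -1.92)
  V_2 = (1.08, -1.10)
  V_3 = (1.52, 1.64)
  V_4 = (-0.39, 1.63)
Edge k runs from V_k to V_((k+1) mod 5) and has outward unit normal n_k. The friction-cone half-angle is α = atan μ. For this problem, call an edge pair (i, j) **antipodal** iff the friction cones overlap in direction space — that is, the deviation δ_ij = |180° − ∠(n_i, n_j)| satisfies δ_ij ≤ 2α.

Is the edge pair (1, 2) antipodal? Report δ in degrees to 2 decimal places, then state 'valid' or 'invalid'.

δ = 127.00°, invalid

α = atan 0.5 = 26.57°;  2α = 53.13°
edge 1: e_1 = (+1.55, +0.82);  n_1 = (+0.4676, -0.8839)
edge 2: e_2 = (+0.44, +2.74);  n_2 = (+0.9874, -0.1586)
∠(n_1, n_2) = 53.00°
δ = |180° − 53.00°| = 127.00°
127.00° > 2α = 53.13°  →  invalid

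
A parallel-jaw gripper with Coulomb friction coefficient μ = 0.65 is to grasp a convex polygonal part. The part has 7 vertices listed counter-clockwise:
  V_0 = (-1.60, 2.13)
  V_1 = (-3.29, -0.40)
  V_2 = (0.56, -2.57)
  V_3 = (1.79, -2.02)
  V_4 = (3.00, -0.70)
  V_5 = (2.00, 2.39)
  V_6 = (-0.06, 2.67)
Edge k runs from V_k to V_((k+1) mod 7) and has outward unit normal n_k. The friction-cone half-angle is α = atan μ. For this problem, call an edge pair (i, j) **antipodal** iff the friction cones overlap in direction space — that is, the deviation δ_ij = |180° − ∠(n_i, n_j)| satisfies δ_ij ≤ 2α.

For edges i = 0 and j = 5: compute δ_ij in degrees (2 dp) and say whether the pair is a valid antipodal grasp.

δ = 116.00°, invalid

α = atan 0.65 = 33.02°;  2α = 66.05°
edge 0: e_0 = (-1.69, -2.53);  n_0 = (-0.8315, +0.5555)
edge 5: e_5 = (-2.06, +0.28);  n_5 = (+0.1347, +0.9909)
∠(n_0, n_5) = 64.00°
δ = |180° − 64.00°| = 116.00°
116.00° > 2α = 66.05°  →  invalid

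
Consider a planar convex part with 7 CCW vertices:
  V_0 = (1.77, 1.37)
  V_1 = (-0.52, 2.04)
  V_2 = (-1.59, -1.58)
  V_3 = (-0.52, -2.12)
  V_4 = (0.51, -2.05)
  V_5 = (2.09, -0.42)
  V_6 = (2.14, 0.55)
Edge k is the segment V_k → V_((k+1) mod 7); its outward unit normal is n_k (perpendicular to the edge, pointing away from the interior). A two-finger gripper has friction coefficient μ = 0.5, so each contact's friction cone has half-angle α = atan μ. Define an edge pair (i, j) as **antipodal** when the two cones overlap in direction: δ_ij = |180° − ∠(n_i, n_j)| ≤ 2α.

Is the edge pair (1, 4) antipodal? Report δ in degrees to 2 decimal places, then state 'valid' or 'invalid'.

δ = 27.64°, valid

α = atan 0.5 = 26.57°;  2α = 53.13°
edge 1: e_1 = (-1.07, -3.62);  n_1 = (-0.9590, +0.2835)
edge 4: e_4 = (+1.58, +1.63);  n_4 = (+0.7180, -0.6960)
∠(n_1, n_4) = 152.36°
δ = |180° − 152.36°| = 27.64°
27.64° ≤ 2α = 53.13°  →  valid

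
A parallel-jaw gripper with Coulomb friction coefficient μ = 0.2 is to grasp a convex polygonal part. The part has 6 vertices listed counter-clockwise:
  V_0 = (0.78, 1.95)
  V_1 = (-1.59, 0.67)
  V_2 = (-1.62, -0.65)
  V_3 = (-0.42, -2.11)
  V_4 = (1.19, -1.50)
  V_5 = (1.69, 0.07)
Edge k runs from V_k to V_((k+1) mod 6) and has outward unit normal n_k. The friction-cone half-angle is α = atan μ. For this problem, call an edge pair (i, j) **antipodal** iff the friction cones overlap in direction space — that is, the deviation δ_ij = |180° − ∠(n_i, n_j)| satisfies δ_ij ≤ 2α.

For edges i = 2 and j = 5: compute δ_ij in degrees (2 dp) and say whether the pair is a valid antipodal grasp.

δ = 13.59°, valid

α = atan 0.2 = 11.31°;  2α = 22.62°
edge 2: e_2 = (+1.20, -1.46);  n_2 = (-0.7725, -0.6350)
edge 5: e_5 = (-0.91, +1.88);  n_5 = (+0.9001, +0.4357)
∠(n_2, n_5) = 166.41°
δ = |180° − 166.41°| = 13.59°
13.59° ≤ 2α = 22.62°  →  valid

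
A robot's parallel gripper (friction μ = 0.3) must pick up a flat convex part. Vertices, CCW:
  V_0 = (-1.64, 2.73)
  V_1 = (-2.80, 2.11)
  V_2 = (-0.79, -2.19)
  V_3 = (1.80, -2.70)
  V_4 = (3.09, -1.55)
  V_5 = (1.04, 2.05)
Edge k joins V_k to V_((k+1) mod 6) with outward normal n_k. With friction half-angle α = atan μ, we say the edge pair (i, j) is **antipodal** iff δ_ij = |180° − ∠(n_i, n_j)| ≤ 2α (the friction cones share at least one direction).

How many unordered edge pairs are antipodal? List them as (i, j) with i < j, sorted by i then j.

α = atan 0.3 = 16.70°;  2α = 33.40°
n_0 = (-0.4714, +0.8819)
n_1 = (-0.9059, -0.4235)
n_2 = (-0.1932, -0.9812)
n_3 = (+0.6654, -0.7465)
n_4 = (+0.8690, +0.4948)
n_5 = (+0.2459, +0.9693)
  (0,1): δ = 93.07°  ·
  (0,2): δ = 39.26°  ·
  (0,3): δ = 13.59°  ✓
  (0,4): δ = 91.54°  ·
  (0,5): δ = 137.64°  ·
  (1,2): δ = 126.19°  ·
  (1,3): δ = 73.34°  ·
  (1,4): δ = 4.61°  ✓
  (1,5): δ = 50.71°  ·
  (2,3): δ = 127.14°  ·
  (2,4): δ = 49.20°  ·
  (2,5): δ = 3.10°  ✓
  (3,4): δ = 102.06°  ·
  (3,5): δ = 55.95°  ·
  (4,5): δ = 133.90°  ·
antipodal pairs: 3

count = 3; pairs: (0,3), (1,4), (2,5)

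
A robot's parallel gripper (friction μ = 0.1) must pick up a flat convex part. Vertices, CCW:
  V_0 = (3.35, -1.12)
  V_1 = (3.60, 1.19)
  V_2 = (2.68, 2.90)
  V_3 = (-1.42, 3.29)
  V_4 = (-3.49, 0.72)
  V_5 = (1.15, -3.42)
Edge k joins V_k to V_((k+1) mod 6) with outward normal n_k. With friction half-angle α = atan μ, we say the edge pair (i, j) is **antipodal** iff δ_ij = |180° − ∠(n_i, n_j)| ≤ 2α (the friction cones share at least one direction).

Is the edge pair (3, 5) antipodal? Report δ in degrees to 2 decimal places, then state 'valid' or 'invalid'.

δ = 4.88°, valid

α = atan 0.1 = 5.71°;  2α = 11.42°
edge 3: e_3 = (-2.07, -2.57);  n_3 = (-0.7788, +0.6273)
edge 5: e_5 = (+2.20, +2.30);  n_5 = (+0.7226, -0.6912)
∠(n_3, n_5) = 175.12°
δ = |180° − 175.12°| = 4.88°
4.88° ≤ 2α = 11.42°  →  valid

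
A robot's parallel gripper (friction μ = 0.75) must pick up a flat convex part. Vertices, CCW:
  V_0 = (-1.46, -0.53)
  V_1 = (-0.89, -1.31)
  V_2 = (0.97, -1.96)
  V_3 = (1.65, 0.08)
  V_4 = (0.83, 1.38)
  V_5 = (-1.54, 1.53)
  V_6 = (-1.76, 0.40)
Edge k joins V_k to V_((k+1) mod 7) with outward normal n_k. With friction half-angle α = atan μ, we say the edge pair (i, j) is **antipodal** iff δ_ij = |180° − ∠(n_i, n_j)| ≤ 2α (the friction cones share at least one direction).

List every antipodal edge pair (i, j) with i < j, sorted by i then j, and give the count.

count = 10; pairs: (0,2), (0,3), (0,4), (1,3), (1,4), (2,5), (2,6), (3,5), (3,6), (4,6)

α = atan 0.75 = 36.87°;  2α = 73.74°
n_0 = (-0.8074, -0.5900)
n_1 = (-0.3299, -0.9440)
n_2 = (+0.9487, -0.3162)
n_3 = (+0.8458, +0.5335)
n_4 = (+0.0632, +0.9980)
n_5 = (-0.9816, +0.1911)
n_6 = (-0.9517, -0.3070)
  (0,1): δ = 145.42°  ·
  (0,2): δ = 54.59°  ✓
  (0,3): δ = 3.92°  ✓
  (0,4): δ = 50.22°  ✓
  (0,5): δ = 132.82°  ·
  (0,6): δ = 161.72°  ·
  (1,2): δ = 89.17°  ·
  (1,3): δ = 38.49°  ✓
  (1,4): δ = 15.64°  ✓
  (1,5): δ = 98.25°  ·
  (1,6): δ = 127.14°  ·
  (2,3): δ = 129.32°  ·
  (2,4): δ = 75.19°  ·
  (2,5): δ = 7.42°  ✓
  (2,6): δ = 36.31°  ✓
  (3,4): δ = 125.86°  ·
  (3,5): δ = 43.26°  ✓
  (3,6): δ = 14.36°  ✓
  (4,5): δ = 97.40°  ·
  (4,6): δ = 68.50°  ✓
  (5,6): δ = 151.10°  ·
antipodal pairs: 10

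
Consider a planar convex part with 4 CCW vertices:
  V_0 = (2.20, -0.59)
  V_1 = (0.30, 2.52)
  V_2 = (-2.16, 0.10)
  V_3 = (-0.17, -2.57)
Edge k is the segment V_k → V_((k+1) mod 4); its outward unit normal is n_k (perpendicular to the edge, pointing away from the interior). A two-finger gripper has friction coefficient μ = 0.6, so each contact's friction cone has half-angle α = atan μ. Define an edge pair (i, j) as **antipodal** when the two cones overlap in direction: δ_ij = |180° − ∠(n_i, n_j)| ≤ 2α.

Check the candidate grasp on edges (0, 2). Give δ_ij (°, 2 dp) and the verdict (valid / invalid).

δ = 5.28°, valid

α = atan 0.6 = 30.96°;  2α = 61.93°
edge 0: e_0 = (-1.90, +3.11);  n_0 = (+0.8533, +0.5213)
edge 2: e_2 = (+1.99, -2.67);  n_2 = (-0.8018, -0.5976)
∠(n_0, n_2) = 174.72°
δ = |180° − 174.72°| = 5.28°
5.28° ≤ 2α = 61.93°  →  valid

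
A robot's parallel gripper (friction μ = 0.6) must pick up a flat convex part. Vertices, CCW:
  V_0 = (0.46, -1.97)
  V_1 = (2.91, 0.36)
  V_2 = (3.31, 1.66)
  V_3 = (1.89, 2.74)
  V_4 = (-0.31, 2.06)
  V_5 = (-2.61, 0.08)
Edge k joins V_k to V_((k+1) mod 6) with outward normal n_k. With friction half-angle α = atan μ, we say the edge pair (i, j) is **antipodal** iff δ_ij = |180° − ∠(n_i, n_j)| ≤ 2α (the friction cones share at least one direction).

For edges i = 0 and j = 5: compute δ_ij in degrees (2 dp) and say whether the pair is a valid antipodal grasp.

δ = 102.70°, invalid

α = atan 0.6 = 30.96°;  2α = 61.93°
edge 0: e_0 = (+2.45, +2.33);  n_0 = (+0.6891, -0.7246)
edge 5: e_5 = (+3.07, -2.05);  n_5 = (-0.5553, -0.8316)
∠(n_0, n_5) = 77.30°
δ = |180° − 77.30°| = 102.70°
102.70° > 2α = 61.93°  →  invalid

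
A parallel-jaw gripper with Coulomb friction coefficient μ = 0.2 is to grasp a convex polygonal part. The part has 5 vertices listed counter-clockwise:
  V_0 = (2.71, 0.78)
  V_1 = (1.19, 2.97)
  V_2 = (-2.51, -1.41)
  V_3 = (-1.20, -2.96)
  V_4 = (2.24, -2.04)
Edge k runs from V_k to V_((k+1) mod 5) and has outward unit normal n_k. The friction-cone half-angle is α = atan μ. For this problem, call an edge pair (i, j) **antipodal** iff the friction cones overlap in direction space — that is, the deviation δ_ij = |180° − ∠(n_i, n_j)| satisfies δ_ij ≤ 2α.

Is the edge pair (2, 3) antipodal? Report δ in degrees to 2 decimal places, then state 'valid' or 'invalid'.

δ = 115.23°, invalid

α = atan 0.2 = 11.31°;  2α = 22.62°
edge 2: e_2 = (+1.31, -1.55);  n_2 = (-0.7638, -0.6455)
edge 3: e_3 = (+3.44, +0.92);  n_3 = (+0.2584, -0.9660)
∠(n_2, n_3) = 64.77°
δ = |180° − 64.77°| = 115.23°
115.23° > 2α = 22.62°  →  invalid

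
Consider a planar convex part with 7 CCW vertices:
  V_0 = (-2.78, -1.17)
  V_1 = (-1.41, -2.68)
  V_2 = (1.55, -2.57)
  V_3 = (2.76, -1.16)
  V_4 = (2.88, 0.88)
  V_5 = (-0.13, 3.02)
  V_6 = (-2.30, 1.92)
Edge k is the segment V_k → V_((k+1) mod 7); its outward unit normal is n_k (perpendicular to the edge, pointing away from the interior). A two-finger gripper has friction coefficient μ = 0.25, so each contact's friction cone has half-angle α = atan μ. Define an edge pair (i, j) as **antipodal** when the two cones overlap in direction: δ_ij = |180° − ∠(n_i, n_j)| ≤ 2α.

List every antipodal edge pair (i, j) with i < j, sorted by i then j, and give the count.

α = atan 0.25 = 14.04°;  2α = 28.07°
n_0 = (-0.7406, -0.6719)
n_1 = (+0.0371, -0.9993)
n_2 = (+0.7589, -0.6512)
n_3 = (+0.9983, -0.0587)
n_4 = (+0.5794, +0.8150)
n_5 = (-0.4521, +0.8919)
n_6 = (-0.9881, +0.1535)
  (0,1): δ = 130.09°  ·
  (0,2): δ = 82.85°  ·
  (0,3): δ = 45.58°  ·
  (0,4): δ = 12.37°  ✓
  (0,5): δ = 74.66°  ·
  (0,6): δ = 128.95°  ·
  (1,2): δ = 132.76°  ·
  (1,3): δ = 95.49°  ·
  (1,4): δ = 37.54°  ·
  (1,5): δ = 24.75°  ✓
  (1,6): δ = 79.04°  ·
  (2,3): δ = 142.73°  ·
  (2,4): δ = 84.78°  ·
  (2,5): δ = 22.48°  ✓
  (2,6): δ = 31.80°  ·
  (3,4): δ = 122.04°  ·
  (3,5): δ = 59.75°  ·
  (3,6): δ = 5.46°  ✓
  (4,5): δ = 117.71°  ·
  (4,6): δ = 63.42°  ·
  (5,6): δ = 125.71°  ·
antipodal pairs: 4

count = 4; pairs: (0,4), (1,5), (2,5), (3,6)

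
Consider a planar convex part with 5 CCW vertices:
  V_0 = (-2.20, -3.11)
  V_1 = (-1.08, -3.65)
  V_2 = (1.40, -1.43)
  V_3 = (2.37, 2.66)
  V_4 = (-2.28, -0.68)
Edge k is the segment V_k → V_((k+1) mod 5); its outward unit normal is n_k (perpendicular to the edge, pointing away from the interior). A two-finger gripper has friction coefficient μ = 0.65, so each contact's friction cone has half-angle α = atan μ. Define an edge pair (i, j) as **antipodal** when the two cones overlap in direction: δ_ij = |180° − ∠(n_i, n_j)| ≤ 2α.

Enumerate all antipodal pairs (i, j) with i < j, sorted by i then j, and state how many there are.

α = atan 0.65 = 33.02°;  2α = 66.05°
n_0 = (-0.4343, -0.9008)
n_1 = (+0.6670, -0.7451)
n_2 = (+0.9730, -0.2308)
n_3 = (-0.5834, +0.8122)
n_4 = (-0.9995, -0.0329)
  (0,1): δ = 112.43°  ·
  (0,2): δ = 77.60°  ·
  (0,3): δ = 61.43°  ✓
  (0,4): δ = 117.63°  ·
  (1,2): δ = 145.18°  ·
  (1,3): δ = 6.14°  ✓
  (1,4): δ = 50.05°  ✓
  (2,3): δ = 40.97°  ✓
  (2,4): δ = 15.23°  ✓
  (3,4): δ = 123.80°  ·
antipodal pairs: 5

count = 5; pairs: (0,3), (1,3), (1,4), (2,3), (2,4)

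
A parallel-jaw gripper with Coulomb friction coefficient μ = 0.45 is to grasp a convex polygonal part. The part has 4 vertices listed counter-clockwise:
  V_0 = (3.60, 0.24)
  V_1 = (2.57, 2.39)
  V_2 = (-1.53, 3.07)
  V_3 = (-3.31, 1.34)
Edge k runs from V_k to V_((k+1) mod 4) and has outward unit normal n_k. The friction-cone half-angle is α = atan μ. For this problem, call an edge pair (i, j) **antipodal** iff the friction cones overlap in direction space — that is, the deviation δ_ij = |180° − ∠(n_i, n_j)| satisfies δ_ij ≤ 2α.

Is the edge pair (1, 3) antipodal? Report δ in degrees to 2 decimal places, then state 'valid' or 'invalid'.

δ = 0.37°, valid

α = atan 0.45 = 24.23°;  2α = 48.46°
edge 1: e_1 = (-4.10, +0.68);  n_1 = (+0.1636, +0.9865)
edge 3: e_3 = (+6.91, -1.10);  n_3 = (-0.1572, -0.9876)
∠(n_1, n_3) = 179.63°
δ = |180° − 179.63°| = 0.37°
0.37° ≤ 2α = 48.46°  →  valid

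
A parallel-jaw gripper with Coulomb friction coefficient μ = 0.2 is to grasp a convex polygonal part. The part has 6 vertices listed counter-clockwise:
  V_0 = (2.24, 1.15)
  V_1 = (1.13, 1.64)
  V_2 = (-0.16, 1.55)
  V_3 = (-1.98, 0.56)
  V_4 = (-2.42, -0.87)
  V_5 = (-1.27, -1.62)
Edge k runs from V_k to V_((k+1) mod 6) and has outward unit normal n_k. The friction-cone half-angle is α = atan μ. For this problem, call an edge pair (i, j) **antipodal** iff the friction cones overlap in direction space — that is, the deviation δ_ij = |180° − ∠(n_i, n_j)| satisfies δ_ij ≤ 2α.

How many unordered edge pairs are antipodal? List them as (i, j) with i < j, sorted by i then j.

count = 2; pairs: (0,4), (2,5)

α = atan 0.2 = 11.31°;  2α = 22.62°
n_0 = (+0.4038, +0.9148)
n_1 = (-0.0696, +0.9976)
n_2 = (-0.4778, +0.8784)
n_3 = (-0.9558, +0.2941)
n_4 = (-0.5463, -0.8376)
n_5 = (+0.6195, -0.7850)
  (0,1): δ = 152.19°  ·
  (0,2): δ = 127.64°  ·
  (0,3): δ = 83.28°  ·
  (0,4): δ = 9.29°  ✓
  (0,5): δ = 62.10°  ·
  (1,2): δ = 155.45°  ·
  (1,3): δ = 111.09°  ·
  (1,4): δ = 37.10°  ·
  (1,5): δ = 34.29°  ·
  (2,3): δ = 135.65°  ·
  (2,4): δ = 61.66°  ·
  (2,5): δ = 9.74°  ✓
  (3,4): δ = 106.01°  ·
  (3,5): δ = 34.62°  ·
  (4,5): δ = 108.61°  ·
antipodal pairs: 2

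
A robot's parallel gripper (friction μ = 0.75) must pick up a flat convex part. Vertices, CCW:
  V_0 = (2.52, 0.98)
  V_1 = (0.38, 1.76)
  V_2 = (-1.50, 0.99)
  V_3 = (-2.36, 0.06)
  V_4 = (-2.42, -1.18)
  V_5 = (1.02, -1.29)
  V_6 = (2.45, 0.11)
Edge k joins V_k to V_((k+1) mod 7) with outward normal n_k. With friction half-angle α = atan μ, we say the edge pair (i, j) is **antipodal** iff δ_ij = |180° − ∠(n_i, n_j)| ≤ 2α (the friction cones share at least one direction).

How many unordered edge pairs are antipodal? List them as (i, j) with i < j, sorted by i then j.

count = 11; pairs: (0,3), (0,4), (0,5), (1,4), (1,5), (1,6), (2,4), (2,5), (2,6), (3,5), (3,6)

α = atan 0.75 = 36.87°;  2α = 73.74°
n_0 = (+0.3424, +0.9395)
n_1 = (-0.3790, +0.9254)
n_2 = (-0.7342, +0.6789)
n_3 = (-0.9988, +0.0483)
n_4 = (-0.0320, -0.9995)
n_5 = (+0.6996, -0.7146)
n_6 = (+0.9968, -0.0802)
  (0,1): δ = 137.70°  ·
  (0,2): δ = 112.73°  ·
  (0,3): δ = 72.74°  ✓
  (0,4): δ = 18.19°  ✓
  (0,5): δ = 64.42°  ✓
  (0,6): δ = 105.43°  ·
  (1,2): δ = 155.03°  ·
  (1,3): δ = 115.04°  ·
  (1,4): δ = 24.10°  ✓
  (1,5): δ = 22.12°  ✓
  (1,6): δ = 63.13°  ✓
  (2,3): δ = 140.01°  ·
  (2,4): δ = 49.07°  ✓
  (2,5): δ = 2.85°  ✓
  (2,6): δ = 38.16°  ✓
  (3,4): δ = 89.06°  ·
  (3,5): δ = 42.84°  ✓
  (3,6): δ = 1.83°  ✓
  (4,5): δ = 133.78°  ·
  (4,6): δ = 92.77°  ·
  (5,6): δ = 138.99°  ·
antipodal pairs: 11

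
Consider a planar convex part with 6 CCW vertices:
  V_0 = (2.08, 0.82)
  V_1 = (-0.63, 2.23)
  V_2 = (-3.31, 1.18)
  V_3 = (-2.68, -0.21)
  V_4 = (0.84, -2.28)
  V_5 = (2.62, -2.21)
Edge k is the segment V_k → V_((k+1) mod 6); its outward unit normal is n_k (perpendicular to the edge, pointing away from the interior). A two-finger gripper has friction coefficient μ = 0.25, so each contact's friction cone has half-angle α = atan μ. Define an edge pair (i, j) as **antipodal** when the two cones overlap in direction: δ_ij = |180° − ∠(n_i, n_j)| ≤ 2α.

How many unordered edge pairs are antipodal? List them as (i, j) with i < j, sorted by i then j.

α = atan 0.25 = 14.04°;  2α = 28.07°
n_0 = (+0.4616, +0.8871)
n_1 = (-0.3648, +0.9311)
n_2 = (-0.9108, -0.4128)
n_3 = (-0.5069, -0.8620)
n_4 = (+0.0393, -0.9992)
n_5 = (+0.9845, +0.1755)
  (0,1): δ = 131.12°  ·
  (0,2): δ = 38.13°  ·
  (0,3): δ = 2.97°  ✓
  (0,4): δ = 29.74°  ·
  (0,5): δ = 127.59°  ·
  (1,2): δ = 87.01°  ·
  (1,3): δ = 51.85°  ·
  (1,4): δ = 19.14°  ✓
  (1,5): δ = 78.71°  ·
  (2,3): δ = 144.84°  ·
  (2,4): δ = 112.13°  ·
  (2,5): δ = 14.28°  ✓
  (3,4): δ = 147.29°  ·
  (3,5): δ = 49.44°  ·
  (4,5): δ = 82.15°  ·
antipodal pairs: 3

count = 3; pairs: (0,3), (1,4), (2,5)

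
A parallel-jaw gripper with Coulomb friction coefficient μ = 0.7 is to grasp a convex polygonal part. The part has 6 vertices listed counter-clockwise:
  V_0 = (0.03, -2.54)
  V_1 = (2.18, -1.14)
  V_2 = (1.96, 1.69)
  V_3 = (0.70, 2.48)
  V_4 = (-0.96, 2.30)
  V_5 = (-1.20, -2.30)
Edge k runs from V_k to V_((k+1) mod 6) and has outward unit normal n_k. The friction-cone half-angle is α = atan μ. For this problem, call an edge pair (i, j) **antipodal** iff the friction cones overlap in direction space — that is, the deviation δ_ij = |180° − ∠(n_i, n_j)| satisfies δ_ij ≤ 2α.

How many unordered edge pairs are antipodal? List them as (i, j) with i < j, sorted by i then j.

count = 7; pairs: (0,2), (0,3), (0,4), (1,4), (2,4), (2,5), (3,5)

α = atan 0.7 = 34.99°;  2α = 69.98°
n_0 = (+0.5457, -0.8380)
n_1 = (+0.9970, +0.0775)
n_2 = (+0.5312, +0.8472)
n_3 = (-0.1078, +0.9942)
n_4 = (-0.9986, +0.0521)
n_5 = (-0.1915, -0.9815)
  (0,1): δ = 118.63°  ·
  (0,2): δ = 65.16°  ✓
  (0,3): δ = 26.88°  ✓
  (0,4): δ = 53.94°  ✓
  (0,5): δ = 135.89°  ·
  (1,2): δ = 126.53°  ·
  (1,3): δ = 88.26°  ·
  (1,4): δ = 7.43°  ✓
  (1,5): δ = 74.51°  ·
  (2,3): δ = 141.72°  ·
  (2,4): δ = 60.90°  ✓
  (2,5): δ = 21.05°  ✓
  (3,4): δ = 99.18°  ·
  (3,5): δ = 17.23°  ✓
  (4,5): δ = 98.05°  ·
antipodal pairs: 7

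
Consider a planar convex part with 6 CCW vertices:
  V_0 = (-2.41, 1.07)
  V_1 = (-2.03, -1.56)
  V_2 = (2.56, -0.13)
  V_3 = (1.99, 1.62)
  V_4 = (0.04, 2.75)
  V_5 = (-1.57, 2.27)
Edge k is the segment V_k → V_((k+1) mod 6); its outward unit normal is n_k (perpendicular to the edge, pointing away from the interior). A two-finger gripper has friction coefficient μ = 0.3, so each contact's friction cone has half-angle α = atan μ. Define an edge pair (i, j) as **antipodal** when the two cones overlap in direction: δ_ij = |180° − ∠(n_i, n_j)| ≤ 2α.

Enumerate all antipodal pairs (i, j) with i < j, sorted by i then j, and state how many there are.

α = atan 0.3 = 16.70°;  2α = 33.40°
n_0 = (-0.9897, -0.1430)
n_1 = (+0.2974, -0.9547)
n_2 = (+0.9508, +0.3097)
n_3 = (+0.5014, +0.8652)
n_4 = (-0.2857, +0.9583)
n_5 = (-0.8192, +0.5735)
  (0,1): δ = 80.92°  ·
  (0,2): δ = 9.82°  ✓
  (0,3): δ = 51.69°  ·
  (0,4): δ = 98.38°  ·
  (0,5): δ = 136.79°  ·
  (1,2): δ = 89.26°  ·
  (1,3): δ = 47.40°  ·
  (1,4): δ = 0.70°  ✓
  (1,5): δ = 37.70°  ·
  (2,3): δ = 138.13°  ·
  (2,4): δ = 91.44°  ·
  (2,5): δ = 53.03°  ·
  (3,4): δ = 133.31°  ·
  (3,5): δ = 94.90°  ·
  (4,5): δ = 141.59°  ·
antipodal pairs: 2

count = 2; pairs: (0,2), (1,4)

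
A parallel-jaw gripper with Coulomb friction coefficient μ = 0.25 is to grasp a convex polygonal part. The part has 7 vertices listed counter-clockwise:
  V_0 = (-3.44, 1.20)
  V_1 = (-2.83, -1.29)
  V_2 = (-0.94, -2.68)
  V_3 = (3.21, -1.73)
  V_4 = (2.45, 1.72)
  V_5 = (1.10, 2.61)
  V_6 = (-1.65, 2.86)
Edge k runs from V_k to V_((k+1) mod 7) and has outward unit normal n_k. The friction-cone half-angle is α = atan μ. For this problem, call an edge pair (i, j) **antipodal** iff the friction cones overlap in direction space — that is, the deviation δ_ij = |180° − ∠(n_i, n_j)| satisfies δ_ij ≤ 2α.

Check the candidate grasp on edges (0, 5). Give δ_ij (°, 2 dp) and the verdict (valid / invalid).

δ = 71.04°, invalid

α = atan 0.25 = 14.04°;  2α = 28.07°
edge 0: e_0 = (+0.61, -2.49);  n_0 = (-0.9713, -0.2379)
edge 5: e_5 = (-2.75, +0.25);  n_5 = (+0.0905, +0.9959)
∠(n_0, n_5) = 108.96°
δ = |180° − 108.96°| = 71.04°
71.04° > 2α = 28.07°  →  invalid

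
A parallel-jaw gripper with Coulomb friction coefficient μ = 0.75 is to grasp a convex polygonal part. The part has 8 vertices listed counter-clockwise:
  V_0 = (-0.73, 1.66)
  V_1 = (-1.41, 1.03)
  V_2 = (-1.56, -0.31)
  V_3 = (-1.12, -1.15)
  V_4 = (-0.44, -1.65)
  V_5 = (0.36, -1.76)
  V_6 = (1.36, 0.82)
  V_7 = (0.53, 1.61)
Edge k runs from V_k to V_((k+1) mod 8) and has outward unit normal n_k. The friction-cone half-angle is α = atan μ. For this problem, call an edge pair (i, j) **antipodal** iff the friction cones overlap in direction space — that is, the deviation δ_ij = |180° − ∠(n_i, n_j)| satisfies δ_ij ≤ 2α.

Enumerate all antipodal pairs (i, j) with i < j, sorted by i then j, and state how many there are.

α = atan 0.75 = 36.87°;  2α = 73.74°
n_0 = (-0.6796, +0.7336)
n_1 = (-0.9938, +0.1112)
n_2 = (-0.8858, -0.4640)
n_3 = (-0.5924, -0.8057)
n_4 = (-0.1362, -0.9907)
n_5 = (+0.9324, -0.3614)
n_6 = (+0.6894, +0.7243)
n_7 = (+0.0397, +0.9992)
  (0,1): δ = 139.20°  ·
  (0,2): δ = 105.17°  ·
  (0,3): δ = 79.14°  ·
  (0,4): δ = 50.64°  ✓
  (0,5): δ = 26.00°  ✓
  (0,6): δ = 93.60°  ·
  (0,7): δ = 134.91°  ·
  (1,2): δ = 145.97°  ·
  (1,3): δ = 119.94°  ·
  (1,4): δ = 91.44°  ·
  (1,5): δ = 14.80°  ✓
  (1,6): δ = 52.80°  ✓
  (1,7): δ = 94.11°  ·
  (2,3): δ = 153.97°  ·
  (2,4): δ = 125.48°  ·
  (2,5): δ = 48.83°  ✓
  (2,6): δ = 18.77°  ✓
  (2,7): δ = 60.08°  ✓
  (3,4): δ = 151.50°  ·
  (3,5): δ = 74.86°  ·
  (3,6): δ = 7.26°  ✓
  (3,7): δ = 34.05°  ✓
  (4,5): δ = 103.36°  ·
  (4,6): δ = 35.76°  ✓
  (4,7): δ = 5.56°  ✓
  (5,6): δ = 112.40°  ·
  (5,7): δ = 71.09°  ✓
  (6,7): δ = 138.69°  ·
antipodal pairs: 12

count = 12; pairs: (0,4), (0,5), (1,5), (1,6), (2,5), (2,6), (2,7), (3,6), (3,7), (4,6), (4,7), (5,7)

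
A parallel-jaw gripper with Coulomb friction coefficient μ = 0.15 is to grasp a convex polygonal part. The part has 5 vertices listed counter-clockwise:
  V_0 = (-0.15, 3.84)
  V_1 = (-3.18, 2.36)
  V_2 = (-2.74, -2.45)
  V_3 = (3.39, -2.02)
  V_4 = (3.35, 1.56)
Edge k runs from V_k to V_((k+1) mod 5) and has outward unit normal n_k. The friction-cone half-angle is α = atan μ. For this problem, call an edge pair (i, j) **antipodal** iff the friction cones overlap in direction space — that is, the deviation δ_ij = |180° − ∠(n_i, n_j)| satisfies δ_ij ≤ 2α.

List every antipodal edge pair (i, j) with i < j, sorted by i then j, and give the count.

α = atan 0.15 = 8.53°;  2α = 17.06°
n_0 = (-0.4389, +0.8985)
n_1 = (-0.9958, -0.0911)
n_2 = (+0.0700, -0.9975)
n_3 = (+0.9999, +0.0112)
n_4 = (+0.5458, +0.8379)
  (0,1): δ = 110.81°  ·
  (0,2): δ = 22.02°  ·
  (0,3): δ = 64.61°  ·
  (0,4): δ = 120.89°  ·
  (1,2): δ = 91.21°  ·
  (1,3): δ = 4.59°  ✓
  (1,4): δ = 51.69°  ·
  (2,3): δ = 93.37°  ·
  (2,4): δ = 37.09°  ·
  (3,4): δ = 123.72°  ·
antipodal pairs: 1

count = 1; pairs: (1,3)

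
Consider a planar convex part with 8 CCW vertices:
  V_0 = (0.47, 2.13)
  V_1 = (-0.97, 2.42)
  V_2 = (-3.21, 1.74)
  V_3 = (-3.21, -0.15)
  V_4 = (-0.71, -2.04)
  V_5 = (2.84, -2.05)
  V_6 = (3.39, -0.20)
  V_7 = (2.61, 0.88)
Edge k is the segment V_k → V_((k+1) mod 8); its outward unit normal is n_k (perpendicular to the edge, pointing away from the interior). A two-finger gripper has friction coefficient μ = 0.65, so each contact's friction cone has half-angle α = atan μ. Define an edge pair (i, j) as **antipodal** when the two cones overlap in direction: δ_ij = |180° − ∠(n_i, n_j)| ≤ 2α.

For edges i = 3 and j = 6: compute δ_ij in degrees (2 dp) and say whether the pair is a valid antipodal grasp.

α = atan 0.65 = 33.02°;  2α = 66.05°
edge 3: e_3 = (+2.50, -1.89);  n_3 = (-0.6031, -0.7977)
edge 6: e_6 = (-0.78, +1.08);  n_6 = (+0.8107, +0.5855)
∠(n_3, n_6) = 162.93°
δ = |180° − 162.93°| = 17.07°
17.07° ≤ 2α = 66.05°  →  valid

δ = 17.07°, valid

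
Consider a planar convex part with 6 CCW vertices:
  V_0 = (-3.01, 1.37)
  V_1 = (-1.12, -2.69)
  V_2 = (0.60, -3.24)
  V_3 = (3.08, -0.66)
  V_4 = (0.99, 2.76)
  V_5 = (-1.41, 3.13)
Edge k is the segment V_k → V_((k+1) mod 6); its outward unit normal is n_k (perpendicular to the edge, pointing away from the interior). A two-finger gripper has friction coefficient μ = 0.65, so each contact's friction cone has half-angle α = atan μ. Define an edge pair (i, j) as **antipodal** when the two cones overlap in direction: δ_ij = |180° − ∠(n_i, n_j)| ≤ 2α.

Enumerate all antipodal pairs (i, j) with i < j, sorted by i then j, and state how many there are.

α = atan 0.65 = 33.02°;  2α = 66.05°
n_0 = (-0.9066, -0.4220)
n_1 = (-0.3046, -0.9525)
n_2 = (+0.7209, -0.6930)
n_3 = (+0.8533, +0.5215)
n_4 = (+0.1524, +0.9883)
n_5 = (-0.7399, +0.6727)
  (0,1): δ = 132.70°  ·
  (0,2): δ = 68.83°  ·
  (0,3): δ = 6.47°  ✓
  (0,4): δ = 56.27°  ✓
  (0,5): δ = 112.76°  ·
  (1,2): δ = 116.14°  ·
  (1,3): δ = 40.84°  ✓
  (1,4): δ = 8.97°  ✓
  (1,5): δ = 65.46°  ✓
  (2,3): δ = 104.70°  ·
  (2,4): δ = 54.90°  ✓
  (2,5): δ = 1.59°  ✓
  (3,4): δ = 130.19°  ·
  (3,5): δ = 73.70°  ·
  (4,5): δ = 123.51°  ·
antipodal pairs: 7

count = 7; pairs: (0,3), (0,4), (1,3), (1,4), (1,5), (2,4), (2,5)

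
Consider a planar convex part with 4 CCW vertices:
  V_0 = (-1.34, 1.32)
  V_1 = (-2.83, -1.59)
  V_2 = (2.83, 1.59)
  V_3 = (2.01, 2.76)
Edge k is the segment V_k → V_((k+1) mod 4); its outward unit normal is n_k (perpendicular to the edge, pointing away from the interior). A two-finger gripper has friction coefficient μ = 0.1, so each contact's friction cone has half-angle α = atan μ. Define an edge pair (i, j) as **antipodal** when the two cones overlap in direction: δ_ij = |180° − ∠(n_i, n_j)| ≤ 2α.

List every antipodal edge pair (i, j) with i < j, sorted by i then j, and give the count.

α = atan 0.1 = 5.71°;  2α = 11.42°
n_0 = (-0.8901, +0.4558)
n_1 = (+0.4898, -0.8718)
n_2 = (+0.8189, +0.5739)
n_3 = (-0.3949, +0.9187)
  (0,1): δ = 33.56°  ·
  (0,2): δ = 62.14°  ·
  (0,3): δ = 140.37°  ·
  (1,2): δ = 84.30°  ·
  (1,3): δ = 6.07°  ✓
  (2,3): δ = 101.76°  ·
antipodal pairs: 1

count = 1; pairs: (1,3)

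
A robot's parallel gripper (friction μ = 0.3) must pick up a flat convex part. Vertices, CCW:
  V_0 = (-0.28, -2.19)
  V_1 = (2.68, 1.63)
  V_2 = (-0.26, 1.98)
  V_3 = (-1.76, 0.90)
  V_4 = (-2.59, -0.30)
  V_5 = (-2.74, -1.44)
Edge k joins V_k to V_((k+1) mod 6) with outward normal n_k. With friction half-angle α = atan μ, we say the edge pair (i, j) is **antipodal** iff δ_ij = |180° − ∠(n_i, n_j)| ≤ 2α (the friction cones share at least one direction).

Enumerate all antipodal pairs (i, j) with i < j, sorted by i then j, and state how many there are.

count = 4; pairs: (0,2), (0,3), (0,4), (1,5)

α = atan 0.3 = 16.70°;  2α = 33.40°
n_0 = (+0.7905, -0.6125)
n_1 = (+0.1182, +0.9930)
n_2 = (-0.5843, +0.8115)
n_3 = (-0.8224, +0.5689)
n_4 = (-0.9915, +0.1305)
n_5 = (-0.2916, -0.9565)
  (0,1): δ = 59.02°  ·
  (0,2): δ = 16.48°  ✓
  (0,3): δ = 3.10°  ✓
  (0,4): δ = 30.28°  ✓
  (0,5): δ = 110.82°  ·
  (1,2): δ = 137.46°  ·
  (1,3): δ = 117.88°  ·
  (1,4): δ = 90.71°  ·
  (1,5): δ = 10.17°  ✓
  (2,3): δ = 160.42°  ·
  (2,4): δ = 133.25°  ·
  (2,5): δ = 52.71°  ·
  (3,4): δ = 152.83°  ·
  (3,5): δ = 72.28°  ·
  (4,5): δ = 99.46°  ·
antipodal pairs: 4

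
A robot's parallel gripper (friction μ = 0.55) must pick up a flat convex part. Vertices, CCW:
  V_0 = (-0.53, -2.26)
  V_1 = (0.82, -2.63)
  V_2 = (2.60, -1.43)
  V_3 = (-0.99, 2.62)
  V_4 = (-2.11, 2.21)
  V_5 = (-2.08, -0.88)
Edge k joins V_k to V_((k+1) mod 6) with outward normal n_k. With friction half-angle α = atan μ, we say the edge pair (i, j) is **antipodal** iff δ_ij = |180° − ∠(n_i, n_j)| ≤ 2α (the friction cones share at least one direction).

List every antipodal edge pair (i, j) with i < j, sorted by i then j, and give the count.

count = 6; pairs: (0,2), (0,3), (1,3), (1,4), (2,4), (2,5)

α = atan 0.55 = 28.81°;  2α = 57.62°
n_0 = (-0.2643, -0.9644)
n_1 = (+0.5590, -0.8292)
n_2 = (+0.7483, +0.6633)
n_3 = (-0.3438, +0.9391)
n_4 = (-1.0000, -0.0097)
n_5 = (-0.6650, -0.7469)
  (0,1): δ = 130.69°  ·
  (0,2): δ = 33.12°  ✓
  (0,3): δ = 35.43°  ✓
  (0,4): δ = 105.88°  ·
  (0,5): δ = 153.65°  ·
  (1,2): δ = 82.43°  ·
  (1,3): δ = 13.88°  ✓
  (1,4): δ = 56.57°  ✓
  (1,5): δ = 104.33°  ·
  (2,3): δ = 111.45°  ·
  (2,4): δ = 41.00°  ✓
  (2,5): δ = 6.77°  ✓
  (3,4): δ = 109.55°  ·
  (3,5): δ = 61.79°  ·
  (4,5): δ = 132.24°  ·
antipodal pairs: 6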